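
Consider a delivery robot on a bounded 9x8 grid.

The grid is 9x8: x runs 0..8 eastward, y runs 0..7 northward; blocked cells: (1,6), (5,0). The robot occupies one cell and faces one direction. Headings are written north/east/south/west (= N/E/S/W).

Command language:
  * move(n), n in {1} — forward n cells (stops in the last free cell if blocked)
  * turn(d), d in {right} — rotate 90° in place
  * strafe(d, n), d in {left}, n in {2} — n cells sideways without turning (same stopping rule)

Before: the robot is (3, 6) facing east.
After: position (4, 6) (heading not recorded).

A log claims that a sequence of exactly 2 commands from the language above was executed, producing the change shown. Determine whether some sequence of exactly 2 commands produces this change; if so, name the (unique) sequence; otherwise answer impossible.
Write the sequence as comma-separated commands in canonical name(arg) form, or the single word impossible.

move(1), turn(right)

key: order matters: swapping move(1) and turn(right) lands elsewhere
from: (3, 6) facing east
t=1 move(1) ⇒ (4, 6) facing east
t=2 turn(right) ⇒ (4, 6) facing south
no other 2-command option fits: unique.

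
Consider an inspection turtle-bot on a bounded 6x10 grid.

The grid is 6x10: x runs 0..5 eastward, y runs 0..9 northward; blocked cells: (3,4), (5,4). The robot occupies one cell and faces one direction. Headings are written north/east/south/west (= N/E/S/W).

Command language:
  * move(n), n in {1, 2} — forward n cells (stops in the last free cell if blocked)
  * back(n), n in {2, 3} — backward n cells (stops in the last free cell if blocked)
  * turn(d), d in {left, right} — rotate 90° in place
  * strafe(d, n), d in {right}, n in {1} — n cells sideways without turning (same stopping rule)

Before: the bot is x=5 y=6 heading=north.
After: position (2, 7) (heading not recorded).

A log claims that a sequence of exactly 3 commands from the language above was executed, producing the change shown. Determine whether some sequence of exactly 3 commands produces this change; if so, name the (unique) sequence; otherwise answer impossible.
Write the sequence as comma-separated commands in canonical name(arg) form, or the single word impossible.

move(1), turn(right), back(3)

key: running back(3) before move(1) would end elsewhere — order is forced
from: x=5 y=6 heading=north
1. move(1) → x=5 y=7 heading=north
2. turn(right) → x=5 y=7 heading=east
3. back(3) → x=2 y=7 heading=east
uniquely the one of 343 3-step routes that fits.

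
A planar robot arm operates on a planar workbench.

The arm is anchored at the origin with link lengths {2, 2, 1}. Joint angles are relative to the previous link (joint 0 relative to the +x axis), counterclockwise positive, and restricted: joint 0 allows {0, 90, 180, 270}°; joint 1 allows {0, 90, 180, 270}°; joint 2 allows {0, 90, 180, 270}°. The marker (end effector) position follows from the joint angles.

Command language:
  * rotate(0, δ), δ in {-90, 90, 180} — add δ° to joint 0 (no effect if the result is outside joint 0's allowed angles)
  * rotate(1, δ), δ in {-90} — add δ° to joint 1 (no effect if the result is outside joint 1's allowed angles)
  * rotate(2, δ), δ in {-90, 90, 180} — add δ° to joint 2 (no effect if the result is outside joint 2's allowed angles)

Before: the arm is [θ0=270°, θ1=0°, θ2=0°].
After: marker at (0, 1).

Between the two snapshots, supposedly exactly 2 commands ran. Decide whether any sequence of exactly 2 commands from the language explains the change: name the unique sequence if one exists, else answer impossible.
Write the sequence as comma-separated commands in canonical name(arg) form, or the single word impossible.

rotate(1, -90), rotate(1, -90)

t0: [θ0=270°, θ1=0°, θ2=0°]
[1] after rotate(1, -90): [θ0=270°, θ1=270°, θ2=0°]
[2] after rotate(1, -90): [θ0=270°, θ1=180°, θ2=0°]
no other 2-command option fits: unique.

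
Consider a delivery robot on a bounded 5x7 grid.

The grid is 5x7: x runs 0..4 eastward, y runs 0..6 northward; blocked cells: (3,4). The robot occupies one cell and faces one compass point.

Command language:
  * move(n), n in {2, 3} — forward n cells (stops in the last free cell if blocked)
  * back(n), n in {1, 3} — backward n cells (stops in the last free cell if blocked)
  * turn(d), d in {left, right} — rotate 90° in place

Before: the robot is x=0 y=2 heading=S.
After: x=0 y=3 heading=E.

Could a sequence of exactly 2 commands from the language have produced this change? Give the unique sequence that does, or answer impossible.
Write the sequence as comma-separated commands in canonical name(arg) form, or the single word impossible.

back(1), turn(left)

key: position moved to (0,3) AND the heading swung to E — translation plus rotation needed
start: x=0 y=2 heading=S
t=1 back(1) ⇒ x=0 y=3 heading=S
t=2 turn(left) ⇒ x=0 y=3 heading=E
all 36 alternatives checked — unique.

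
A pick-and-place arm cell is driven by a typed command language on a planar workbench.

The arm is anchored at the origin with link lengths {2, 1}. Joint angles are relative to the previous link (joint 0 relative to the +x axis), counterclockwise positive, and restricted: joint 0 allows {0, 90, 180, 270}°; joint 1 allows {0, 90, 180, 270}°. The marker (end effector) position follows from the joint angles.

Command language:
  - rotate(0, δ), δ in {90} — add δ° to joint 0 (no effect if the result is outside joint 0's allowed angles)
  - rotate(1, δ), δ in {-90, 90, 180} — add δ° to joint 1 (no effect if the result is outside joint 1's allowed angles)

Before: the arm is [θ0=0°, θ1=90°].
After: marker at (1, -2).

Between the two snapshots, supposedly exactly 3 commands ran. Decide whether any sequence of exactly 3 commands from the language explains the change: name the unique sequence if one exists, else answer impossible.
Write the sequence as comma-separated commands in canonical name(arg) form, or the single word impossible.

rotate(0, 90), rotate(0, 90), rotate(0, 90)

t0: [θ0=0°, θ1=90°]
1. rotate(0, 90) → [θ0=90°, θ1=90°]
2. rotate(0, 90) → [θ0=180°, θ1=90°]
3. rotate(0, 90) → [θ0=270°, θ1=90°]
no other 3-command option fits: unique.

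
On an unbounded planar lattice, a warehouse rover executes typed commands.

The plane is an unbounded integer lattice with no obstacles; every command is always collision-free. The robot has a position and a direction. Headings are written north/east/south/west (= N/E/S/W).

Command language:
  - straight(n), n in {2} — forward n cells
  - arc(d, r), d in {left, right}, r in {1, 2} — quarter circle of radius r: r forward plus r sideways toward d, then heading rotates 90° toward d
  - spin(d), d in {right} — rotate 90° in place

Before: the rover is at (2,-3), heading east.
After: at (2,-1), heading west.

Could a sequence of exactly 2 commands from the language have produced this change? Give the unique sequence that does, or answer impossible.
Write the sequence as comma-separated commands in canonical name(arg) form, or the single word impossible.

arc(left, 1), arc(left, 1)

key: position moved to (2,-1) AND the heading swung to W — translation plus rotation needed
initial: at (2,-3), heading east
1. arc(left, 1) → at (3,-2), heading north
2. arc(left, 1) → at (2,-1), heading west
uniquely the one of 36 2-step routes that fits.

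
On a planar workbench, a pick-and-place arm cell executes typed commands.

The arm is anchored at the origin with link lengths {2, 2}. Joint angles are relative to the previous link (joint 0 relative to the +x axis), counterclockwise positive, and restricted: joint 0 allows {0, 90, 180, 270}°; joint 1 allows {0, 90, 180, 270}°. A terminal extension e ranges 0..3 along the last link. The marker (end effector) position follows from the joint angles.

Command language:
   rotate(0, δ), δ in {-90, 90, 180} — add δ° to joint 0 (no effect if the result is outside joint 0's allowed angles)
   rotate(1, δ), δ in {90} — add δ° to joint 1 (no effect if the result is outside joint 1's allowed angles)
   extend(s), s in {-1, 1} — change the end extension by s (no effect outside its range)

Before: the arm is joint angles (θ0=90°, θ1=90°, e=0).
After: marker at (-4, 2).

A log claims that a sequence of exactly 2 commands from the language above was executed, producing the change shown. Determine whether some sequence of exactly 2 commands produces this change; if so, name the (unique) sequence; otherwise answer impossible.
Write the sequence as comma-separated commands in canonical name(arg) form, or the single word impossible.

start: joint angles (θ0=90°, θ1=90°, e=0)
1. extend(1) → joint angles (θ0=90°, θ1=90°, e=1)
2. extend(1) → joint angles (θ0=90°, θ1=90°, e=2)
no rival 2-sequence matches.

extend(1), extend(1)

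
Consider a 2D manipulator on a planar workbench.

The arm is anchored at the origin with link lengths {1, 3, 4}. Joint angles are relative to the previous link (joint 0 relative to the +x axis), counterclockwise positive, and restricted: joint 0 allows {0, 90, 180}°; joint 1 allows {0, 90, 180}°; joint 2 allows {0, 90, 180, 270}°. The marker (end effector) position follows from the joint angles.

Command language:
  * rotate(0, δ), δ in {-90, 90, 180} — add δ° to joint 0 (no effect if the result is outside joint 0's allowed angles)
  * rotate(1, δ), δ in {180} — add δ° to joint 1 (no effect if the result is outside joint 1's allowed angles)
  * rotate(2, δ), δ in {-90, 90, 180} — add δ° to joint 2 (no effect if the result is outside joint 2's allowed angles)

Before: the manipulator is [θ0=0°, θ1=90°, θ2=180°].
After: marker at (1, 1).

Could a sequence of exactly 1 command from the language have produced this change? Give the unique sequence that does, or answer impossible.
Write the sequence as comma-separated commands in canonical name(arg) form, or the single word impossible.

from: [θ0=0°, θ1=90°, θ2=180°]
t=1 rotate(0, 90) ⇒ [θ0=90°, θ1=90°, θ2=180°]
no other 1-command option fits: unique.

rotate(0, 90)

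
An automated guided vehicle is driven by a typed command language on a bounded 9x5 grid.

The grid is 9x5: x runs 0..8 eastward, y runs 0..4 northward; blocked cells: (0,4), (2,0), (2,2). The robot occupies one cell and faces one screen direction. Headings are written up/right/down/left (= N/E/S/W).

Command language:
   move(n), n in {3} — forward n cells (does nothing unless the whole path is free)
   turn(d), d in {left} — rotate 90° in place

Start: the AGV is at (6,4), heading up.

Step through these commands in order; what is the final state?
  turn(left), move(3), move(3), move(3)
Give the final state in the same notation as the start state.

from: at (6,4), heading up
step 1 (turn(left)): at (6,4), heading left
step 2 (move(3)): at (3,4), heading left
step 3 (move(3)): at (3,4), heading left
step 4 (move(3)): at (3,4), heading left

at (3,4), heading left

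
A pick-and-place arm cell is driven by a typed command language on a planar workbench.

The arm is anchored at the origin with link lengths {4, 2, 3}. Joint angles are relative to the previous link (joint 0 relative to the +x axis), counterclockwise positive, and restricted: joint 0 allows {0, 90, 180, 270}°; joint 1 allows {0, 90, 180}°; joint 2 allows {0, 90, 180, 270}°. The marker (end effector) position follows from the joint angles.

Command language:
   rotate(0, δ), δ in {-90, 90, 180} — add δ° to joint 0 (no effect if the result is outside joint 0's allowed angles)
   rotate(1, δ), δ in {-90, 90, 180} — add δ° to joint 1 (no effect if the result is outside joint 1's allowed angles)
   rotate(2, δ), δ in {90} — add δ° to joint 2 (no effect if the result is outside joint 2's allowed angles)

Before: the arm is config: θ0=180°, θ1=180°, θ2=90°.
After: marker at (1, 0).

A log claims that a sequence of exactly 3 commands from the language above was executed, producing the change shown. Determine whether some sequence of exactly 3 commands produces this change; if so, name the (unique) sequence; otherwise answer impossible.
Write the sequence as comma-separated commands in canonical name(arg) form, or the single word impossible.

begin: config: θ0=180°, θ1=180°, θ2=90°
t=1 rotate(2, 90) ⇒ config: θ0=180°, θ1=180°, θ2=180°
t=2 rotate(2, 90) ⇒ config: θ0=180°, θ1=180°, θ2=270°
t=3 rotate(2, 90) ⇒ config: θ0=180°, θ1=180°, θ2=0°
no rival 3-sequence matches.

rotate(2, 90), rotate(2, 90), rotate(2, 90)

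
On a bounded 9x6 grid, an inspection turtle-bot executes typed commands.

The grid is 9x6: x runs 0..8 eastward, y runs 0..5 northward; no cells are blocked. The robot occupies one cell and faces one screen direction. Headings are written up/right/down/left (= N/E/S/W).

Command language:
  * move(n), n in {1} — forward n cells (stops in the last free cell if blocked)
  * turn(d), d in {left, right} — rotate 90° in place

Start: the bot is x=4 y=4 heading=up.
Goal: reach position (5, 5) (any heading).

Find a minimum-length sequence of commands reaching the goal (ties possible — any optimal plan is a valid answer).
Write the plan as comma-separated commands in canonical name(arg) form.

t0: x=4 y=4 heading=up
[1] after move(1): x=4 y=5 heading=up
[2] after turn(right): x=4 y=5 heading=right
[3] after move(1): x=5 y=5 heading=right
minimal: 3 command(s), checked below 3.

move(1), turn(right), move(1)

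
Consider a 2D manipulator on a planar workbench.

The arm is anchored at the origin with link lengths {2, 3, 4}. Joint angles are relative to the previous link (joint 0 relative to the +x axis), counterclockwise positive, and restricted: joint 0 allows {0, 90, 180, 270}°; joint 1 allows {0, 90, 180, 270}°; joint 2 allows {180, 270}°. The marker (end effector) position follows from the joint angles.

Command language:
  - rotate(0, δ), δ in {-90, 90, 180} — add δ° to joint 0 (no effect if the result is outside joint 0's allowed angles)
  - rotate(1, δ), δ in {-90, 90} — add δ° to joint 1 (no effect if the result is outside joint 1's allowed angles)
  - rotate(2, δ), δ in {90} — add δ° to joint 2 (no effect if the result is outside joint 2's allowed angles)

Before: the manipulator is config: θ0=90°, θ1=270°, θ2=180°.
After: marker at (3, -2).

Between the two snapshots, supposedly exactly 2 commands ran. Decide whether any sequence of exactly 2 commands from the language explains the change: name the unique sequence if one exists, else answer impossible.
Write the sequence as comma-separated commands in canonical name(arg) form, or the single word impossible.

from: config: θ0=90°, θ1=270°, θ2=180°
step 1 (rotate(2, 90)): config: θ0=90°, θ1=270°, θ2=270°
step 2 (rotate(2, 90)): config: θ0=90°, θ1=270°, θ2=270°
uniquely the one of 36 2-step routes that fits.

rotate(2, 90), rotate(2, 90)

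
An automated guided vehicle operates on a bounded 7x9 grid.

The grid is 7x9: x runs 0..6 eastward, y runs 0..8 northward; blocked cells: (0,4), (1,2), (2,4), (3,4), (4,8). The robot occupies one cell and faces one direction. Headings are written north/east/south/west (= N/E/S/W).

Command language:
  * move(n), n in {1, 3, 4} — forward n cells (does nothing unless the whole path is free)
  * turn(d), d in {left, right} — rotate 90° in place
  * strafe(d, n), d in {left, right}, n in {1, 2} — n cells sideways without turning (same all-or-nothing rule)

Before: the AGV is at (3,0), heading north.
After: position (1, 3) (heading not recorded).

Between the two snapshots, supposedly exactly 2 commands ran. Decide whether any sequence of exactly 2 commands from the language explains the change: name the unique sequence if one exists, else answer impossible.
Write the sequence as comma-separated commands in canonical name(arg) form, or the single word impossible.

key: running strafe(left, 2) before move(3) would end elsewhere — order is forced
start: at (3,0), heading north
1. move(3) → at (3,3), heading north
2. strafe(left, 2) → at (1,3), heading north
all 81 alternatives checked — unique.

move(3), strafe(left, 2)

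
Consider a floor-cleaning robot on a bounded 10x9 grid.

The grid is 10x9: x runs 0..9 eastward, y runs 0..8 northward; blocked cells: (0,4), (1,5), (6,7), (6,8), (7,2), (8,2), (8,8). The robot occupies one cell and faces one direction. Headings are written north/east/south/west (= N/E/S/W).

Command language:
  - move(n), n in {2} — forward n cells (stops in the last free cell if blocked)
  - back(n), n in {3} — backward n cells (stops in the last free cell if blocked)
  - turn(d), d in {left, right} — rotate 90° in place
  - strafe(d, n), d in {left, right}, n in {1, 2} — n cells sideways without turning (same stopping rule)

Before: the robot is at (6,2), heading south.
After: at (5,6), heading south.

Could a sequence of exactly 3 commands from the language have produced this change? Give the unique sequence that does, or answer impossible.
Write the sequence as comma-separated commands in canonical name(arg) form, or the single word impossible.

back(3), back(3), strafe(right, 1)

key: the second back(3) is stopped early by the blocked cell at (6,7)
from: at (6,2), heading south
[1] after back(3): at (6,5), heading south
[2] after back(3): at (6,6), heading south
[3] after strafe(right, 1): at (5,6), heading south
no rival 3-sequence matches.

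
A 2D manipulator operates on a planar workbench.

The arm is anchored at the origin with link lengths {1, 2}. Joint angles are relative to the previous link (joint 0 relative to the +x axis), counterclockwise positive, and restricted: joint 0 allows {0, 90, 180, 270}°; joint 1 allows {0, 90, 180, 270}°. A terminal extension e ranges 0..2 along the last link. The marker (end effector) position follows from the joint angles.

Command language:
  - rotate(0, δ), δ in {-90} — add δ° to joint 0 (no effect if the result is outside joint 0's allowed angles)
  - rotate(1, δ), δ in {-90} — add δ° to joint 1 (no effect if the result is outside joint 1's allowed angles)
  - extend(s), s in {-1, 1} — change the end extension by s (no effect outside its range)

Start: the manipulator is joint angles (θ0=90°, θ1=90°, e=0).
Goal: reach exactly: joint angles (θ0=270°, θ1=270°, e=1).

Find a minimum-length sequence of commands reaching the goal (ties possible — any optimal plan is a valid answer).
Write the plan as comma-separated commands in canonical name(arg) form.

rotate(0, -90), rotate(0, -90), rotate(1, -90), rotate(1, -90), extend(1)

t0: joint angles (θ0=90°, θ1=90°, e=0)
t=1 rotate(0, -90) ⇒ joint angles (θ0=0°, θ1=90°, e=0)
t=2 rotate(0, -90) ⇒ joint angles (θ0=270°, θ1=90°, e=0)
t=3 rotate(1, -90) ⇒ joint angles (θ0=270°, θ1=0°, e=0)
t=4 rotate(1, -90) ⇒ joint angles (θ0=270°, θ1=270°, e=0)
t=5 extend(1) ⇒ joint angles (θ0=270°, θ1=270°, e=1)
no 4-step plan works, so 5 is optimal.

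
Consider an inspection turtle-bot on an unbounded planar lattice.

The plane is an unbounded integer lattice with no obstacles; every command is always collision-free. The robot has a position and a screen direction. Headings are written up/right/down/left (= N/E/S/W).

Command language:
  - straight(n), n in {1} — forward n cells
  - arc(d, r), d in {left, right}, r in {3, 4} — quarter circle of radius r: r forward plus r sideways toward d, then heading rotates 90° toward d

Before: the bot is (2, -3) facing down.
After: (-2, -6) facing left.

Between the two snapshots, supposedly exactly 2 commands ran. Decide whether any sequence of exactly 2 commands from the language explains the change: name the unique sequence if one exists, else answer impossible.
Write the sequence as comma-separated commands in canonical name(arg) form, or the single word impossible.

key: position moved to (-2,-6) AND the heading swung to W — translation plus rotation needed
t0: (2, -3) facing down
step 1 (arc(right, 3)): (-1, -6) facing left
step 2 (straight(1)): (-2, -6) facing left
no other 2-command option fits: unique.

arc(right, 3), straight(1)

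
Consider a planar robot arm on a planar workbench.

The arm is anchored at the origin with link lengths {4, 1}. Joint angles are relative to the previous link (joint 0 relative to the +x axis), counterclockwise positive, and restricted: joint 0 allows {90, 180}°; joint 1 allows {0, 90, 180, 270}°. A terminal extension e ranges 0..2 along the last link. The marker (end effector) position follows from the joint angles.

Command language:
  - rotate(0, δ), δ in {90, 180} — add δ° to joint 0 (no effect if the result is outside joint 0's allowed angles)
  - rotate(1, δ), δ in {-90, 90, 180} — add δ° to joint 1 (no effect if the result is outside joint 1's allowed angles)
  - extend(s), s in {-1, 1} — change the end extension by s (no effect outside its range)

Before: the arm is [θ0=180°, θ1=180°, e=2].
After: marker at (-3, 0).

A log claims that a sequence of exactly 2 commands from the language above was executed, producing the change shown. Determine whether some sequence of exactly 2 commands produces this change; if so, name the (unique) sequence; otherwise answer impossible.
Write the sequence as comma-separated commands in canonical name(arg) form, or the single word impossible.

initial: [θ0=180°, θ1=180°, e=2]
t=1 extend(-1) ⇒ [θ0=180°, θ1=180°, e=1]
t=2 extend(-1) ⇒ [θ0=180°, θ1=180°, e=0]
no other 2-command option fits: unique.

extend(-1), extend(-1)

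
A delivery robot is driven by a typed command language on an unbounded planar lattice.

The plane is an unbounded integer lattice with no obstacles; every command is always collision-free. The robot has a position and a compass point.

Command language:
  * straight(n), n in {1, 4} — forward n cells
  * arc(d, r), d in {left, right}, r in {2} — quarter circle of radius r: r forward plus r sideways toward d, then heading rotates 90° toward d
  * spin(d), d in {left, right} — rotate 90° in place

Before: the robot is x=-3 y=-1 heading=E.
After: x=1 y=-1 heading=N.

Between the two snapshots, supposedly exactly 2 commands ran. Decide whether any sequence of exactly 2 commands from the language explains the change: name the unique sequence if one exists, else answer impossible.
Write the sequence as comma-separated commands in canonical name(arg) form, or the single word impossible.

key: cell and facing (now N) both changed — the 2 commands mix motion and turning
from: x=-3 y=-1 heading=E
[1] after straight(4): x=1 y=-1 heading=E
[2] after spin(left): x=1 y=-1 heading=N
no rival 2-sequence matches.

straight(4), spin(left)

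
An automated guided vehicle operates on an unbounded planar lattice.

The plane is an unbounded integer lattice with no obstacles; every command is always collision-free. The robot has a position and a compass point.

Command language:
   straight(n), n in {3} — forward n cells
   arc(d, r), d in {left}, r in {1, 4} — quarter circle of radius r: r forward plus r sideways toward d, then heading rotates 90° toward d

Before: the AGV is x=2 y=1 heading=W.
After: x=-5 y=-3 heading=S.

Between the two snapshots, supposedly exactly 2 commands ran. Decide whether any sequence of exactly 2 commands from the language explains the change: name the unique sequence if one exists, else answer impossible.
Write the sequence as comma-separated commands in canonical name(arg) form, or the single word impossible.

straight(3), arc(left, 4)

key: cell and facing (now S) both changed — the 2 commands mix motion and turning
from: x=2 y=1 heading=W
1. straight(3) → x=-1 y=1 heading=W
2. arc(left, 4) → x=-5 y=-3 heading=S
uniquely the one of 9 2-step routes that fits.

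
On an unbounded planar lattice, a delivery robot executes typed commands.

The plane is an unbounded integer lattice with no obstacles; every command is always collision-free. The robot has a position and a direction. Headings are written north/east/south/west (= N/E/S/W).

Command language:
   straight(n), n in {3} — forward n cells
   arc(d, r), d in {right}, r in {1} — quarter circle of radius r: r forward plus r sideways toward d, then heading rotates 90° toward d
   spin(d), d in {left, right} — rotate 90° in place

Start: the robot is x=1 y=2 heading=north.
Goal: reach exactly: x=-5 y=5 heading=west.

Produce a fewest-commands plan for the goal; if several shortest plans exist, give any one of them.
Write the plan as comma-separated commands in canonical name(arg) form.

start: x=1 y=2 heading=north
1. straight(3) → x=1 y=5 heading=north
2. spin(left) → x=1 y=5 heading=west
3. straight(3) → x=-2 y=5 heading=west
4. straight(3) → x=-5 y=5 heading=west
no 3-step plan works, so 4 is optimal.

straight(3), spin(left), straight(3), straight(3)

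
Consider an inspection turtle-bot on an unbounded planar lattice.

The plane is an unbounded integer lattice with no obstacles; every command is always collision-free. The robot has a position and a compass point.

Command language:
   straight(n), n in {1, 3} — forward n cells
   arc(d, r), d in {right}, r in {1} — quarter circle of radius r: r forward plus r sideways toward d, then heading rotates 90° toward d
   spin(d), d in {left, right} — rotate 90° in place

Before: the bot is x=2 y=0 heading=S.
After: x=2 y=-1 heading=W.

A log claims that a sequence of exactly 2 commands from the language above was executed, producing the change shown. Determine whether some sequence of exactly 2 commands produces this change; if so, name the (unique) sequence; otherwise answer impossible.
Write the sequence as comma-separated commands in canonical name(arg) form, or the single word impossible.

straight(1), spin(right)

key: order matters: swapping straight(1) and spin(right) lands elsewhere
from: x=2 y=0 heading=S
t=1 straight(1) ⇒ x=2 y=-1 heading=S
t=2 spin(right) ⇒ x=2 y=-1 heading=W
no rival 2-sequence matches.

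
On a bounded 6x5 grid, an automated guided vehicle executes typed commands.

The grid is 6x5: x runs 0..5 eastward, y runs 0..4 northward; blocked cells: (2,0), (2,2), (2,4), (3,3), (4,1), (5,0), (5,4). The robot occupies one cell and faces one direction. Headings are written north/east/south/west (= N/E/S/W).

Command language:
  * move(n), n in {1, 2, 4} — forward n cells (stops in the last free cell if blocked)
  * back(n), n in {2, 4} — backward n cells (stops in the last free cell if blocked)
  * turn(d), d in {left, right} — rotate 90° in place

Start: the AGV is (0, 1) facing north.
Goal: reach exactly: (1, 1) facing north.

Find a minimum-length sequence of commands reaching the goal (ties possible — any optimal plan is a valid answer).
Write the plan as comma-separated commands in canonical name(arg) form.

from: (0, 1) facing north
[1] after turn(right): (0, 1) facing east
[2] after move(1): (1, 1) facing east
[3] after turn(left): (1, 1) facing north
shorter routes all fall short; 3 is best.

turn(right), move(1), turn(left)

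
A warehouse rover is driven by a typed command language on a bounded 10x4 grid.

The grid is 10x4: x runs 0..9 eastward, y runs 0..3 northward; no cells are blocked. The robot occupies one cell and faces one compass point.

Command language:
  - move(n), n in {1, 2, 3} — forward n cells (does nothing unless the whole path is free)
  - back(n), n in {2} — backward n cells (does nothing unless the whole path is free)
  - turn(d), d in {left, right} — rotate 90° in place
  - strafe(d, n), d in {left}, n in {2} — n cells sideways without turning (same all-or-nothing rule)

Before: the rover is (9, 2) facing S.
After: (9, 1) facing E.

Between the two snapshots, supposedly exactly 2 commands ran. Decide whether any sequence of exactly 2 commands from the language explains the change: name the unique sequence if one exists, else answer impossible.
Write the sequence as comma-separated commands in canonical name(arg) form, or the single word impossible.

key: cell and facing (now E) both changed — the 2 commands mix motion and turning
begin: (9, 2) facing S
[1] after move(1): (9, 1) facing S
[2] after turn(left): (9, 1) facing E
no rival 2-sequence matches.

move(1), turn(left)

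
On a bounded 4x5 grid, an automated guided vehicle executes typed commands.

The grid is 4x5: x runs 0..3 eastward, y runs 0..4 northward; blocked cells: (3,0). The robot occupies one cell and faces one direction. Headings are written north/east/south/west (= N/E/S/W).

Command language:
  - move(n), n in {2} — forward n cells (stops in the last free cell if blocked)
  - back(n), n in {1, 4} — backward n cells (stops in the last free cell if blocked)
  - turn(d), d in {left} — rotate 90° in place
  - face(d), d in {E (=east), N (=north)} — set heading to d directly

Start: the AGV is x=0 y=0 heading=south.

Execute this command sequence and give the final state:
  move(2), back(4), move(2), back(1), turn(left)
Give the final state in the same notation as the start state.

x=0 y=3 heading=east

from: x=0 y=0 heading=south
[1] after move(2): x=0 y=0 heading=south
[2] after back(4): x=0 y=4 heading=south
[3] after move(2): x=0 y=2 heading=south
[4] after back(1): x=0 y=3 heading=south
[5] after turn(left): x=0 y=3 heading=east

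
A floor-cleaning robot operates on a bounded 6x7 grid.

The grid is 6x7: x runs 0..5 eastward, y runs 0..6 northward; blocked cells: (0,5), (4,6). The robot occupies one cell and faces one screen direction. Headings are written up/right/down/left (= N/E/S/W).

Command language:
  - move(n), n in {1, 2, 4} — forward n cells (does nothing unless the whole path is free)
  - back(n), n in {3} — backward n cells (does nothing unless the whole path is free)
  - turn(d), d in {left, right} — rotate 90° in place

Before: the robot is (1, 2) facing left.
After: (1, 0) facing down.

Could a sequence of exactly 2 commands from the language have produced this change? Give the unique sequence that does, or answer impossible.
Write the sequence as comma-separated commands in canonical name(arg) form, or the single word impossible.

key: position moved to (1,0) AND the heading swung to S — translation plus rotation needed
from: (1, 2) facing left
t=1 turn(left) ⇒ (1, 2) facing down
t=2 move(2) ⇒ (1, 0) facing down
all 36 alternatives checked — unique.

turn(left), move(2)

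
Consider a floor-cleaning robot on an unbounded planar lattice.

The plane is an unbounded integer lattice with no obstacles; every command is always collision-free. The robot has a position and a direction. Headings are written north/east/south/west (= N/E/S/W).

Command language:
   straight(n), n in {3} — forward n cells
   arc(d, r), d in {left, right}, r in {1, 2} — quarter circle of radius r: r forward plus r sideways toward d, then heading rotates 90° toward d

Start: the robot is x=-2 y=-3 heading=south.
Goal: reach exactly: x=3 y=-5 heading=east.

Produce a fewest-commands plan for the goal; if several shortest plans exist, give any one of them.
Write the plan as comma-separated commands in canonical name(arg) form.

initial: x=-2 y=-3 heading=south
1. arc(left, 2) → x=0 y=-5 heading=east
2. straight(3) → x=3 y=-5 heading=east
no 1-step plan works, so 2 is optimal.

arc(left, 2), straight(3)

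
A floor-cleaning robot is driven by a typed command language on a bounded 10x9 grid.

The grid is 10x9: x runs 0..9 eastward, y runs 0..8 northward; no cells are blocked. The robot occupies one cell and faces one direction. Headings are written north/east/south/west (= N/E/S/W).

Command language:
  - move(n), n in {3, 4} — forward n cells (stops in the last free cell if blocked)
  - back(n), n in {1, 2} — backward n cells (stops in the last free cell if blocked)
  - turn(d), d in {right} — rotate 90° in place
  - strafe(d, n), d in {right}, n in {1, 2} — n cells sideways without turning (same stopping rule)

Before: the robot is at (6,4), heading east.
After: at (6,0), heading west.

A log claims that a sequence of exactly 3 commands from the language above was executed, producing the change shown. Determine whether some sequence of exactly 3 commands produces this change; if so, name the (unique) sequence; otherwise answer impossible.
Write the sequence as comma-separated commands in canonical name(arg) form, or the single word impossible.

turn(right), move(4), turn(right)

key: position moved to (6,0) AND the heading swung to W — translation plus rotation needed
from: at (6,4), heading east
step 1 (turn(right)): at (6,4), heading south
step 2 (move(4)): at (6,0), heading south
step 3 (turn(right)): at (6,0), heading west
no rival 3-sequence matches.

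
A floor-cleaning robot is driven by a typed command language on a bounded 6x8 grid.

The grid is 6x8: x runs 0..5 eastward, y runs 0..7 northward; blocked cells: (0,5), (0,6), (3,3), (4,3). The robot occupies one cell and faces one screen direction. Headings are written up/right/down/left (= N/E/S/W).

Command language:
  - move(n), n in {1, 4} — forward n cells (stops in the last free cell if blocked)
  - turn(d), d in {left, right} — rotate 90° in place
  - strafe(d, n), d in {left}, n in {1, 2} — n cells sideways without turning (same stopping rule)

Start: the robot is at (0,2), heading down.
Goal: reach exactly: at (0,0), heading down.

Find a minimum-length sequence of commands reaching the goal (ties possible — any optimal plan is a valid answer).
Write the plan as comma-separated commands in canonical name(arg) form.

begin: at (0,2), heading down
[1] after move(4): at (0,0), heading down
shorter routes all fall short; 1 is best.

move(4)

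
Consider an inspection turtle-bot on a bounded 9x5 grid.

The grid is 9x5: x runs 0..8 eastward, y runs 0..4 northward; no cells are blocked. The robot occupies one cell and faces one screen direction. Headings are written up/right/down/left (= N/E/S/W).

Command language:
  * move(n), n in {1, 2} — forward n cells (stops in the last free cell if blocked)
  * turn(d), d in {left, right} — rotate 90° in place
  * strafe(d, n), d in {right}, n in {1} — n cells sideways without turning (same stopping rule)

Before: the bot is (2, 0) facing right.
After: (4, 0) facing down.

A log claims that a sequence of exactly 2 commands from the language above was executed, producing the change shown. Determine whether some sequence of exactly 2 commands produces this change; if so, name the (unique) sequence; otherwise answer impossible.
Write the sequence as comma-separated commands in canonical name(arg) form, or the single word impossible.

key: position moved to (4,0) AND the heading swung to S — translation plus rotation needed
start: (2, 0) facing right
[1] after move(2): (4, 0) facing right
[2] after turn(right): (4, 0) facing down
uniquely the one of 25 2-step routes that fits.

move(2), turn(right)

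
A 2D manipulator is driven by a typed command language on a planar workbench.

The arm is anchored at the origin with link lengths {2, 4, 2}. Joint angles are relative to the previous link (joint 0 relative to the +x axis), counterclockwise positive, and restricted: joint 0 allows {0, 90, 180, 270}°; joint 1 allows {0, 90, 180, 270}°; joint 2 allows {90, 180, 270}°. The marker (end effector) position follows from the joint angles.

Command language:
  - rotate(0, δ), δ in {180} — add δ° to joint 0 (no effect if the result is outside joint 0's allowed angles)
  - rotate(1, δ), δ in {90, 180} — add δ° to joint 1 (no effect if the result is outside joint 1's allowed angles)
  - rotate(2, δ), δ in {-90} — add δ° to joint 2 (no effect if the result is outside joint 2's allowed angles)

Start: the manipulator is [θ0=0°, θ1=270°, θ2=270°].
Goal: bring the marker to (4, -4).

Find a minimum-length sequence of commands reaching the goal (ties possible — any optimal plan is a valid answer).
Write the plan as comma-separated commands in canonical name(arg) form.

rotate(2, -90), rotate(2, -90)

initial: [θ0=0°, θ1=270°, θ2=270°]
[1] after rotate(2, -90): [θ0=0°, θ1=270°, θ2=180°]
[2] after rotate(2, -90): [θ0=0°, θ1=270°, θ2=90°]
minimal: 2 command(s), checked below 2.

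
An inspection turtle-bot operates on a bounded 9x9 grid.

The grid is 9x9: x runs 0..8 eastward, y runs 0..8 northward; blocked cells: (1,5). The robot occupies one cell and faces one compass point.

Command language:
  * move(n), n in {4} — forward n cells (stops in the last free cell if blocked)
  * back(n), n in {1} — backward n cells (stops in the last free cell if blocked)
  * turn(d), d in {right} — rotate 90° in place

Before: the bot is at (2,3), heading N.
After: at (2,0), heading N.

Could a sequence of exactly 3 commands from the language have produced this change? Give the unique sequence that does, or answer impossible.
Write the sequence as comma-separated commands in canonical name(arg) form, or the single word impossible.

back(1), back(1), back(1)

key: heading stays N — no command in the sequence turns
from: at (2,3), heading N
t=1 back(1) ⇒ at (2,2), heading N
t=2 back(1) ⇒ at (2,1), heading N
t=3 back(1) ⇒ at (2,0), heading N
all 27 alternatives checked — unique.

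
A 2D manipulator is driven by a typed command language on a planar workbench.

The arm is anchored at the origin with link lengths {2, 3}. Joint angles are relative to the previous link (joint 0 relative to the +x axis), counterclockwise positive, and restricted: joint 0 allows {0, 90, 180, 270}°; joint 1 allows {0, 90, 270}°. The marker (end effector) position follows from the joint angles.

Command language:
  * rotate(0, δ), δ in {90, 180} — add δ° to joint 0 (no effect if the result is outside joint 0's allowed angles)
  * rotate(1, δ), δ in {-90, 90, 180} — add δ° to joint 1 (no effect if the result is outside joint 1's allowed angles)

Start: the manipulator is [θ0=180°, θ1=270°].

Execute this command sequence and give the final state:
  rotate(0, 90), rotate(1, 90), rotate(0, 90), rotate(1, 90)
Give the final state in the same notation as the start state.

[θ0=0°, θ1=90°]

t0: [θ0=180°, θ1=270°]
[1] after rotate(0, 90): [θ0=270°, θ1=270°]
[2] after rotate(1, 90): [θ0=270°, θ1=0°]
[3] after rotate(0, 90): [θ0=0°, θ1=0°]
[4] after rotate(1, 90): [θ0=0°, θ1=90°]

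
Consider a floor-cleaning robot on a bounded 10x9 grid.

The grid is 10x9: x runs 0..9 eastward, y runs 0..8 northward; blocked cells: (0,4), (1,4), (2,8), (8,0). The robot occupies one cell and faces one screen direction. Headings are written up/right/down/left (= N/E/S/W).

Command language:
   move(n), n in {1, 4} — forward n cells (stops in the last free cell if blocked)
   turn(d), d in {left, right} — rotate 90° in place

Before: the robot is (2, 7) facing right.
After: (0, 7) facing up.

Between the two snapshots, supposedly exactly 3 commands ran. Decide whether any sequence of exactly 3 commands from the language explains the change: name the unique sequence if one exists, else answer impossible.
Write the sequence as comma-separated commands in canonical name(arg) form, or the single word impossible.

all 64 sequences checked — none match.

impossible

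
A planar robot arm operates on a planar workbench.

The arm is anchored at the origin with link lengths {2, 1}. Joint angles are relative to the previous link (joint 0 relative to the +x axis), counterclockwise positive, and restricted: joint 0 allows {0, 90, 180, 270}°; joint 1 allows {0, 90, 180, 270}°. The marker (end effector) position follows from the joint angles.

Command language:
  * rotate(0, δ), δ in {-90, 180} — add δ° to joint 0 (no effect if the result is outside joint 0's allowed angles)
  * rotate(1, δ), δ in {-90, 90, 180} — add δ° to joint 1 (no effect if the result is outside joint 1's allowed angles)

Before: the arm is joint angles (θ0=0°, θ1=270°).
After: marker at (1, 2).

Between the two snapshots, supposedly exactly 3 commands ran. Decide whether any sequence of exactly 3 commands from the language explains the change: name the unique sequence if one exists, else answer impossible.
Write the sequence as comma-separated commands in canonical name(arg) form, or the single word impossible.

rotate(0, -90), rotate(0, -90), rotate(0, -90)

from: joint angles (θ0=0°, θ1=270°)
[1] after rotate(0, -90): joint angles (θ0=270°, θ1=270°)
[2] after rotate(0, -90): joint angles (θ0=180°, θ1=270°)
[3] after rotate(0, -90): joint angles (θ0=90°, θ1=270°)
uniquely the one of 125 3-step routes that fits.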